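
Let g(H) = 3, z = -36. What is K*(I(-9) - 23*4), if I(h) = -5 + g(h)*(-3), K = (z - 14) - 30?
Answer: 8480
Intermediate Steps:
K = -80 (K = (-36 - 14) - 30 = -50 - 30 = -80)
I(h) = -14 (I(h) = -5 + 3*(-3) = -5 - 9 = -14)
K*(I(-9) - 23*4) = -80*(-14 - 23*4) = -80*(-14 - 92) = -80*(-106) = 8480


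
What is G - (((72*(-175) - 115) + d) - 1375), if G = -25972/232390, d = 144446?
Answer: -15146728406/116195 ≈ -1.3036e+5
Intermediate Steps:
G = -12986/116195 (G = -25972*1/232390 = -12986/116195 ≈ -0.11176)
G - (((72*(-175) - 115) + d) - 1375) = -12986/116195 - (((72*(-175) - 115) + 144446) - 1375) = -12986/116195 - (((-12600 - 115) + 144446) - 1375) = -12986/116195 - ((-12715 + 144446) - 1375) = -12986/116195 - (131731 - 1375) = -12986/116195 - 1*130356 = -12986/116195 - 130356 = -15146728406/116195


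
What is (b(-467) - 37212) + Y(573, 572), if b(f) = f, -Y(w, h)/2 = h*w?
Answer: -693191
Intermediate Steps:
Y(w, h) = -2*h*w
(b(-467) - 37212) + Y(573, 572) = (-467 - 37212) - 2*572*573 = -37679 - 655512 = -693191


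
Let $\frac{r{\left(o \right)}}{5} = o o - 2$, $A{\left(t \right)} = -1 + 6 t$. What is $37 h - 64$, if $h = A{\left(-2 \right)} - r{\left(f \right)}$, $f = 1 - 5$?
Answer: $-3135$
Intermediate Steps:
$f = -4$ ($f = 1 - 5 = -4$)
$r{\left(o \right)} = -10 + 5 o^{2}$ ($r{\left(o \right)} = 5 \left(o o - 2\right) = 5 \left(o^{2} - 2\right) = 5 \left(-2 + o^{2}\right) = -10 + 5 o^{2}$)
$h = -83$ ($h = \left(-1 + 6 \left(-2\right)\right) - \left(-10 + 5 \left(-4\right)^{2}\right) = \left(-1 - 12\right) - \left(-10 + 5 \cdot 16\right) = -13 - \left(-10 + 80\right) = -13 - 70 = -83$)
$37 h - 64 = 37 \left(-83\right) - 64 = -3071 - 64 = -3135$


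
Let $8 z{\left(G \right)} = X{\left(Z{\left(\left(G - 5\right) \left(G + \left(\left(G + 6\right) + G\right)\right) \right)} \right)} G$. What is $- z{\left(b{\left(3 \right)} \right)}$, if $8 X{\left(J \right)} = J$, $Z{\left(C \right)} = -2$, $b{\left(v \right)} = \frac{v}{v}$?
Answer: $\frac{1}{32} \approx 0.03125$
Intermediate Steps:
$b{\left(v \right)} = 1$
$X{\left(J \right)} = \frac{J}{8}$
$z{\left(G \right)} = - \frac{G}{32}$ ($z{\left(G \right)} = \frac{\frac{1}{8} \left(-2\right) G}{8} = \frac{\left(- \frac{1}{4}\right) G}{8} = - \frac{G}{32}$)
$- z{\left(b{\left(3 \right)} \right)} = - \frac{\left(-1\right) 1}{32} = \left(-1\right) \left(- \frac{1}{32}\right) = \frac{1}{32}$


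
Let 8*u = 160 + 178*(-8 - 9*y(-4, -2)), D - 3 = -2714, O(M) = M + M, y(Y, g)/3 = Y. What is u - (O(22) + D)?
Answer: 4912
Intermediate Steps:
y(Y, g) = 3*Y
O(M) = 2*M
D = -2711 (D = 3 - 2714 = -2711)
u = 2245 (u = (160 + 178*(-8 - 27*(-4)))/8 = (160 + 178*(-8 - 9*(-12)))/8 = (160 + 178*(-8 + 108))/8 = (160 + 178*100)/8 = (160 + 17800)/8 = (⅛)*17960 = 2245)
u - (O(22) + D) = 2245 - (2*22 - 2711) = 2245 - (44 - 2711) = 2245 - 1*(-2667) = 2245 + 2667 = 4912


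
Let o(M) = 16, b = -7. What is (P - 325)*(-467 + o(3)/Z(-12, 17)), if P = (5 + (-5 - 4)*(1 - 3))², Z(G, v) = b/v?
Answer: -722364/7 ≈ -1.0319e+5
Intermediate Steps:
Z(G, v) = -7/v
P = 529 (P = (5 - 9*(-2))² = (5 + 18)² = 23² = 529)
(P - 325)*(-467 + o(3)/Z(-12, 17)) = (529 - 325)*(-467 + 16/((-7/17))) = 204*(-467 + 16/((-7*1/17))) = 204*(-467 + 16/(-7/17)) = 204*(-467 + 16*(-17/7)) = 204*(-467 - 272/7) = 204*(-3541/7) = -722364/7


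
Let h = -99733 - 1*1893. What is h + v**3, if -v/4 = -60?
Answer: 13722374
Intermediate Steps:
v = 240 (v = -4*(-60) = 240)
h = -101626 (h = -99733 - 1893 = -101626)
h + v**3 = -101626 + 240**3 = -101626 + 13824000 = 13722374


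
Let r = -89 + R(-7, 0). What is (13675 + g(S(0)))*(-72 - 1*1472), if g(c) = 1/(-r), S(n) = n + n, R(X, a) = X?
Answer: -253370593/12 ≈ -2.1114e+7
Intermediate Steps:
S(n) = 2*n
r = -96 (r = -89 - 7 = -96)
g(c) = 1/96 (g(c) = 1/(-1*(-96)) = 1/96)
(13675 + g(S(0)))*(-72 - 1*1472) = (13675 + 1/96)*(-72 - 1*1472) = 1312801*(-72 - 1472)/96 = (1312801/96)*(-1544) = -253370593/12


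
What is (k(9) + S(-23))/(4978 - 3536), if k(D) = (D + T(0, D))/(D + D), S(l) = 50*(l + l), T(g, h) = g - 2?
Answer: -41393/25956 ≈ -1.5947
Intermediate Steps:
T(g, h) = -2 + g
S(l) = 100*l (S(l) = 50*(2*l) = 100*l)
k(D) = (-2 + D)/(2*D) (k(D) = (D + (-2 + 0))/(D + D) = (D - 2)/((2*D)) = (-2 + D)*(1/(2*D)) = (-2 + D)/(2*D))
(k(9) + S(-23))/(4978 - 3536) = ((1/2)*(-2 + 9)/9 + 100*(-23))/(4978 - 3536) = ((1/2)*(1/9)*7 - 2300)/1442 = (7/18 - 2300)*(1/1442) = -41393/18*1/1442 = -41393/25956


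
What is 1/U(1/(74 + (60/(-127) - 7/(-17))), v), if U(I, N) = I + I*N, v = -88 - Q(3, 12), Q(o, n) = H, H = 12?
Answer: -159635/213741 ≈ -0.74686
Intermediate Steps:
Q(o, n) = 12
v = -100 (v = -88 - 1*12 = -88 - 12 = -100)
1/U(1/(74 + (60/(-127) - 7/(-17))), v) = 1/((1 - 100)/(74 + (60/(-127) - 7/(-17)))) = 1/(-99/(74 + (60*(-1/127) - 7*(-1/17)))) = 1/(-99/(74 + (-60/127 + 7/17))) = 1/(-99/(74 - 131/2159)) = 1/(-99/(159635/2159)) = 1/((2159/159635)*(-99)) = 1/(-213741/159635) = -159635/213741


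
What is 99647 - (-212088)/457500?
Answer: 3799059549/38125 ≈ 99648.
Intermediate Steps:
99647 - (-212088)/457500 = 99647 - 1*(-17674/38125) = 99647 + 17674/38125 = 3799059549/38125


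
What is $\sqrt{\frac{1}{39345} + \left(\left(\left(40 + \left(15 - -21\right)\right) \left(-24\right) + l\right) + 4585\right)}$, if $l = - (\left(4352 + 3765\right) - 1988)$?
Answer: $\frac{i \sqrt{5213761716855}}{39345} \approx 58.034 i$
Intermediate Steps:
$l = -6129$ ($l = - (8117 - 1988) = \left(-1\right) 6129 = -6129$)
$\sqrt{\frac{1}{39345} + \left(\left(\left(40 + \left(15 - -21\right)\right) \left(-24\right) + l\right) + 4585\right)} = \sqrt{\frac{1}{39345} + \left(\left(\left(40 + \left(15 - -21\right)\right) \left(-24\right) - 6129\right) + 4585\right)} = \sqrt{\frac{1}{39345} + \left(\left(\left(40 + \left(15 + 21\right)\right) \left(-24\right) - 6129\right) + 4585\right)} = \sqrt{\frac{1}{39345} + \left(\left(\left(40 + 36\right) \left(-24\right) - 6129\right) + 4585\right)} = \sqrt{\frac{1}{39345} + \left(\left(76 \left(-24\right) - 6129\right) + 4585\right)} = \sqrt{\frac{1}{39345} + \left(\left(-1824 - 6129\right) + 4585\right)} = \sqrt{\frac{1}{39345} + \left(-7953 + 4585\right)} = \sqrt{\frac{1}{39345} - 3368} = \sqrt{- \frac{132513959}{39345}} = \frac{i \sqrt{5213761716855}}{39345}$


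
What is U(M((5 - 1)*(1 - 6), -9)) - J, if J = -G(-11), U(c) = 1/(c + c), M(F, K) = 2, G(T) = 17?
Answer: 69/4 ≈ 17.250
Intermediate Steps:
U(c) = 1/(2*c)
J = -17 (J = -1*17 = -17)
U(M((5 - 1)*(1 - 6), -9)) - J = (½)/2 - 1*(-17) = (½)*(½) + 17 = ¼ + 17 = 69/4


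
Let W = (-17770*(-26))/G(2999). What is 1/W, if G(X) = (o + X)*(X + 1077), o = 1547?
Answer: 4632374/115505 ≈ 40.105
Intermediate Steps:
G(X) = (1077 + X)*(1547 + X) (G(X) = (1547 + X)*(X + 1077) = (1547 + X)*(1077 + X) = (1077 + X)*(1547 + X))
W = 115505/4632374 (W = (-17770*(-26))/(1666119 + 2999² + 2624*2999) = 462020/(1666119 + 8994001 + 7869376) = 462020/18529496 = 462020*(1/18529496) = 115505/4632374 ≈ 0.024934)
1/W = 1/(115505/4632374) = 4632374/115505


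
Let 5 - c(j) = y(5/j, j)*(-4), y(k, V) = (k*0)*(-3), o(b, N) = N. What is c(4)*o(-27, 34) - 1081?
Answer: -911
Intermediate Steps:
y(k, V) = 0 (y(k, V) = 0*(-3) = 0)
c(j) = 5 (c(j) = 5 - 0*(-4) = 5 - 1*0 = 5 + 0 = 5)
c(4)*o(-27, 34) - 1081 = 5*34 - 1081 = 170 - 1081 = -911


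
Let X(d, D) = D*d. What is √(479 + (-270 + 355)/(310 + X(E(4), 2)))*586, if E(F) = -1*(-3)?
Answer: 293*√11964471/79 ≈ 12829.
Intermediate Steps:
E(F) = 3
√(479 + (-270 + 355)/(310 + X(E(4), 2)))*586 = √(479 + (-270 + 355)/(310 + 2*3))*586 = √(479 + 85/(310 + 6))*586 = √(479 + 85/316)*586 = √(151449/316)*586 = (√11964471/158)*586 = 293*√11964471/79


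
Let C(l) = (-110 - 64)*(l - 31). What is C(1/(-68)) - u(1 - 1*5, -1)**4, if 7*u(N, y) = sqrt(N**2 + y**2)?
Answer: 440532857/81634 ≈ 5396.4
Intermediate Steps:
C(l) = 5394 - 174*l (C(l) = -174*(-31 + l) = 5394 - 174*l)
u(N, y) = sqrt(N**2 + y**2)/7
C(1/(-68)) - u(1 - 1*5, -1)**4 = (5394 - 174/(-68)) - (sqrt((1 - 1*5)**2 + (-1)**2)/7)**4 = (5394 - 174*(-1/68)) - (sqrt((1 - 5)**2 + 1)/7)**4 = (5394 + 87/34) - (sqrt((-4)**2 + 1)/7)**4 = 183483/34 - (sqrt(16 + 1)/7)**4 = 183483/34 - (sqrt(17)/7)**4 = 183483/34 - 1*289/2401 = 183483/34 - 289/2401 = 440532857/81634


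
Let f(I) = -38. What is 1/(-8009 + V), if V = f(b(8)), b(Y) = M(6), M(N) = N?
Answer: -1/8047 ≈ -0.00012427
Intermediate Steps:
b(Y) = 6
V = -38
1/(-8009 + V) = 1/(-8009 - 38) = 1/(-8047) = -1/8047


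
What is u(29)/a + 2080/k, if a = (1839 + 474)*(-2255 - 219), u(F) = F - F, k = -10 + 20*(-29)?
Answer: -208/59 ≈ -3.5254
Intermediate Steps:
k = -590 (k = -10 - 580 = -590)
u(F) = 0
a = -5722362 (a = 2313*(-2474) = -5722362)
u(29)/a + 2080/k = 0/(-5722362) + 2080/(-590) = 0*(-1/5722362) + 2080*(-1/590) = 0 - 208/59 = -208/59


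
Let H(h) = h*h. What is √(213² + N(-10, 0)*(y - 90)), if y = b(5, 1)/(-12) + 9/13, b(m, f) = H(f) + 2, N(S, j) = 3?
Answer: √30487821/26 ≈ 212.37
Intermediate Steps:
H(h) = h²
b(m, f) = 2 + f² (b(m, f) = f² + 2 = 2 + f²)
y = 23/52 (y = (2 + 1²)/(-12) + 9/13 = (2 + 1)*(-1/12) + 9*(1/13) = 3*(-1/12) + 9/13 = -¼ + 9/13 = 23/52 ≈ 0.44231)
√(213² + N(-10, 0)*(y - 90)) = √(213² + 3*(23/52 - 90)) = √(45369 + 3*(-4657/52)) = √(45369 - 13971/52) = √(2345217/52) = √30487821/26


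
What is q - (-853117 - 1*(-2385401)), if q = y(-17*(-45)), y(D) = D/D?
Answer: -1532283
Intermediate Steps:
y(D) = 1
q = 1
q - (-853117 - 1*(-2385401)) = 1 - (-853117 - 1*(-2385401)) = 1 - (-853117 + 2385401) = 1 - 1*1532284 = 1 - 1532284 = -1532283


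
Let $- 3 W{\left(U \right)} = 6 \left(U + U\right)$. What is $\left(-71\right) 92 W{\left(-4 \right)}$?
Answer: $-104512$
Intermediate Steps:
$W{\left(U \right)} = - 4 U$ ($W{\left(U \right)} = - \frac{6 \left(U + U\right)}{3} = - \frac{6 \cdot 2 U}{3} = - \frac{12 U}{3} = - 4 U$)
$\left(-71\right) 92 W{\left(-4 \right)} = \left(-71\right) 92 \left(\left(-4\right) \left(-4\right)\right) = \left(-6532\right) 16 = -104512$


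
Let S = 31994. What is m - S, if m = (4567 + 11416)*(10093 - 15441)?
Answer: -85509078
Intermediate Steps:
m = -85477084 (m = 15983*(-5348) = -85477084)
m - S = -85477084 - 1*31994 = -85477084 - 31994 = -85509078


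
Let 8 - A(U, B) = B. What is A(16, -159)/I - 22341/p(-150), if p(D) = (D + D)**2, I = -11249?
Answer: -88781303/337470000 ≈ -0.26308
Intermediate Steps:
p(D) = 4*D**2 (p(D) = (2*D)**2 = 4*D**2)
A(U, B) = 8 - B
A(16, -159)/I - 22341/p(-150) = (8 - 1*(-159))/(-11249) - 22341/(4*(-150)**2) = (8 + 159)*(-1/11249) - 22341/(4*22500) = 167*(-1/11249) - 22341/90000 = -167/11249 - 22341*1/90000 = -167/11249 - 7447/30000 = -88781303/337470000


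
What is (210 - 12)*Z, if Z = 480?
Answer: 95040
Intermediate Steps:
(210 - 12)*Z = (210 - 12)*480 = 198*480 = 95040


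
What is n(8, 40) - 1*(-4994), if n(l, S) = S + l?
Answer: 5042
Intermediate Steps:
n(8, 40) - 1*(-4994) = (40 + 8) - 1*(-4994) = 48 + 4994 = 5042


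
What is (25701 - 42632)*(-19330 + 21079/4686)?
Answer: 1533259525231/4686 ≈ 3.2720e+8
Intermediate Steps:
(25701 - 42632)*(-19330 + 21079/4686) = -16931*(-19330 + 21079*(1/4686)) = -16931*(-19330 + 21079/4686) = -16931*(-90559301/4686) = 1533259525231/4686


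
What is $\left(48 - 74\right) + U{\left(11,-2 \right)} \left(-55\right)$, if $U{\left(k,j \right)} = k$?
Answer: $-631$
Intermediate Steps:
$\left(48 - 74\right) + U{\left(11,-2 \right)} \left(-55\right) = \left(48 - 74\right) + 11 \left(-55\right) = -26 - 605 = -631$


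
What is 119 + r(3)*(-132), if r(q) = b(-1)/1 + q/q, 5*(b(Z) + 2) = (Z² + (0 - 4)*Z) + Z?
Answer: 727/5 ≈ 145.40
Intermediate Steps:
b(Z) = -2 - 3*Z/5 + Z²/5 (b(Z) = -2 + ((Z² + (0 - 4)*Z) + Z)/5 = -2 + ((Z² - 4*Z) + Z)/5 = -2 + (Z² - 3*Z)/5 = -2 + (-3*Z/5 + Z²/5) = -2 - 3*Z/5 + Z²/5)
r(q) = -⅕ (r(q) = (-2 - ⅗*(-1) + (⅕)*(-1)²)/1 + q/q = (-2 + ⅗ + (⅕)*1)*1 + 1 = (-2 + ⅗ + ⅕)*1 + 1 = -6/5*1 + 1 = -6/5 + 1 = -⅕)
119 + r(3)*(-132) = 119 - ⅕*(-132) = 119 + 132/5 = 727/5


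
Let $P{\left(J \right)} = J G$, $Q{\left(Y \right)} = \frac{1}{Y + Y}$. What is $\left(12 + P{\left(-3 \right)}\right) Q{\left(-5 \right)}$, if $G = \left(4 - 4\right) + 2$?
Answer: $- \frac{3}{5} \approx -0.6$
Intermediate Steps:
$Q{\left(Y \right)} = \frac{1}{2 Y}$
$G = 2$ ($G = 0 + 2 = 2$)
$P{\left(J \right)} = 2 J$ ($P{\left(J \right)} = J 2 = 2 J$)
$\left(12 + P{\left(-3 \right)}\right) Q{\left(-5 \right)} = \left(12 + 2 \left(-3\right)\right) \frac{1}{2 \left(-5\right)} = \left(12 - 6\right) \frac{1}{2} \left(- \frac{1}{5}\right) = 6 \left(- \frac{1}{10}\right) = - \frac{3}{5}$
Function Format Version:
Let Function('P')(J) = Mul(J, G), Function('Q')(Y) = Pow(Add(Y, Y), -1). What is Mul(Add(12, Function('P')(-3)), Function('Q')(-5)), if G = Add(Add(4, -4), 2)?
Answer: Rational(-3, 5) ≈ -0.60000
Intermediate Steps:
Function('Q')(Y) = Mul(Rational(1, 2), Pow(Y, -1)) (Function('Q')(Y) = Pow(Mul(2, Y), -1) = Mul(Rational(1, 2), Pow(Y, -1)))
G = 2 (G = Add(0, 2) = 2)
Function('P')(J) = Mul(2, J) (Function('P')(J) = Mul(J, 2) = Mul(2, J))
Mul(Add(12, Function('P')(-3)), Function('Q')(-5)) = Mul(Add(12, Mul(2, -3)), Mul(Rational(1, 2), Pow(-5, -1))) = Mul(Add(12, -6), Mul(Rational(1, 2), Rational(-1, 5))) = Mul(6, Rational(-1, 10)) = Rational(-3, 5)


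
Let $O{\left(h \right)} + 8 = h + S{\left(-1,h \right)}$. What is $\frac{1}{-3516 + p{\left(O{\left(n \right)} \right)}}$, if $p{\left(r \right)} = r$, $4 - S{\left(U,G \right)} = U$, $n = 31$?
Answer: $- \frac{1}{3488} \approx -0.0002867$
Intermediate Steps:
$S{\left(U,G \right)} = 4 - U$
$O{\left(h \right)} = -3 + h$ ($O{\left(h \right)} = -8 + \left(h + \left(4 - -1\right)\right) = -8 + \left(h + \left(4 + 1\right)\right) = -8 + \left(h + 5\right) = -8 + \left(5 + h\right) = -3 + h$)
$\frac{1}{-3516 + p{\left(O{\left(n \right)} \right)}} = \frac{1}{-3516 + \left(-3 + 31\right)} = \frac{1}{-3516 + 28} = \frac{1}{-3488} = - \frac{1}{3488}$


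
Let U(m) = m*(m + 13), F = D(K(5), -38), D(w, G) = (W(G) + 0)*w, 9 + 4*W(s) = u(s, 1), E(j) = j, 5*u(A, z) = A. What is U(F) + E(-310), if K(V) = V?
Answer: -2387/16 ≈ -149.19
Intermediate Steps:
u(A, z) = A/5
W(s) = -9/4 + s/20 (W(s) = -9/4 + (s/5)/4 = -9/4 + s/20)
D(w, G) = w*(-9/4 + G/20) (D(w, G) = ((-9/4 + G/20) + 0)*w = (-9/4 + G/20)*w = w*(-9/4 + G/20))
F = -83/4 (F = (1/20)*5*(-45 - 38) = (1/20)*5*(-83) = -83/4 ≈ -20.750)
U(m) = m*(13 + m)
U(F) + E(-310) = -83*(13 - 83/4)/4 - 310 = -83/4*(-31/4) - 310 = 2573/16 - 310 = -2387/16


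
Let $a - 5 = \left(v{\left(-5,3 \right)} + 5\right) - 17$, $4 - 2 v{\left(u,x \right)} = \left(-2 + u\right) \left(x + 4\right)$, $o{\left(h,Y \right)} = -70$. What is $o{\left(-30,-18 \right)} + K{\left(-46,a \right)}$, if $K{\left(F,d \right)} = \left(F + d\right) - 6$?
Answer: $- \frac{205}{2} \approx -102.5$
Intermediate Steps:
$v{\left(u,x \right)} = 2 - \frac{\left(-2 + u\right) \left(4 + x\right)}{2}$ ($v{\left(u,x \right)} = 2 - \frac{\left(-2 + u\right) \left(x + 4\right)}{2} = 2 - \frac{\left(-2 + u\right) \left(4 + x\right)}{2}$)
$a = \frac{39}{2}$ ($a = 5 + \left(\left(\left(6 + 3 - -10 - \left(- \frac{5}{2}\right) 3\right) + 5\right) - 17\right) = 5 + \left(\left(\left(6 + 3 + 10 + \frac{15}{2}\right) + 5\right) - 17\right) = 5 + \left(\left(\frac{53}{2} + 5\right) - 17\right) = 5 + \left(\frac{63}{2} - 17\right) = 5 + \frac{29}{2} = \frac{39}{2} \approx 19.5$)
$K{\left(F,d \right)} = -6 + F + d$
$o{\left(-30,-18 \right)} + K{\left(-46,a \right)} = -70 - \frac{65}{2} = - \frac{205}{2}$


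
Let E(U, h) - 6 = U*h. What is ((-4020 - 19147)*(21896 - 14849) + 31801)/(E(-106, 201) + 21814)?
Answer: -81613024/257 ≈ -3.1756e+5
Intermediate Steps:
E(U, h) = 6 + U*h
((-4020 - 19147)*(21896 - 14849) + 31801)/(E(-106, 201) + 21814) = ((-4020 - 19147)*(21896 - 14849) + 31801)/((6 - 106*201) + 21814) = (-23167*7047 + 31801)/((6 - 21306) + 21814) = (-163257849 + 31801)/(-21300 + 21814) = -163226048/514 = -163226048*1/514 = -81613024/257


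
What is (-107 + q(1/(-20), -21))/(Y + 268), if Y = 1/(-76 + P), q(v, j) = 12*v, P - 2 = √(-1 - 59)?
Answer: -798162812/1987890005 - 1076*I*√15/1987890005 ≈ -0.40151 - 2.0964e-6*I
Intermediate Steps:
P = 2 + 2*I*√15 (P = 2 + √(-1 - 59) = 2 + √(-60) = 2 + 2*I*√15 ≈ 2.0 + 7.746*I)
Y = 1/(-74 + 2*I*√15) (Y = 1/(-76 + (2 + 2*I*√15)) = 1/(-74 + 2*I*√15) ≈ -0.013367 - 0.0013992*I)
(-107 + q(1/(-20), -21))/(Y + 268) = (-107 + 12/(-20))/((-37/2768 - I*√15/2768) + 268) = (-107 + 12*(-1/20))/(741787/2768 - I*√15/2768) = (-107 - ⅗)/(741787/2768 - I*√15/2768) = -538/(5*(741787/2768 - I*√15/2768))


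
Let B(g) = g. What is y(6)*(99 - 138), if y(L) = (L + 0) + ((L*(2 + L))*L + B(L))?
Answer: -11700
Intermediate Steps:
y(L) = 2*L + L**2*(2 + L) (y(L) = (L + 0) + ((L*(2 + L))*L + L) = L + (L**2*(2 + L) + L) = L + (L + L**2*(2 + L)) = 2*L + L**2*(2 + L))
y(6)*(99 - 138) = (6*(2 + 6**2 + 2*6))*(99 - 138) = (6*(2 + 36 + 12))*(-39) = (6*50)*(-39) = 300*(-39) = -11700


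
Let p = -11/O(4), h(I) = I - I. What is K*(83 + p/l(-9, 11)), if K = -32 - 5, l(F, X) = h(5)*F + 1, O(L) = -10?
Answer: -31117/10 ≈ -3111.7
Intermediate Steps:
h(I) = 0
l(F, X) = 1 (l(F, X) = 0*F + 1 = 0 + 1 = 1)
p = 11/10 (p = -11/(-10) = -11*(-⅒) = 11/10 ≈ 1.1000)
K = -37
K*(83 + p/l(-9, 11)) = -37*(83 + (11/10)/1) = -37*(83 + (11/10)*1) = -37*(83 + 11/10) = -37*841/10 = -31117/10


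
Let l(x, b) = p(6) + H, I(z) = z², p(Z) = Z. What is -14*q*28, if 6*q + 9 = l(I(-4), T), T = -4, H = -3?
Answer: 392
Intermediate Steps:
l(x, b) = 3 (l(x, b) = 6 - 3 = 3)
q = -1 (q = -3/2 + (⅙)*3 = -3/2 + ½ = -1)
-14*q*28 = -14*(-1)*28 = 14*28 = 392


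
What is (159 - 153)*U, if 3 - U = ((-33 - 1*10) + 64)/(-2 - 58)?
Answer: 201/10 ≈ 20.100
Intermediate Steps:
U = 67/20 (U = 3 - ((-33 - 1*10) + 64)/(-2 - 58) = 3 - ((-33 - 10) + 64)/(-60) = 3 - (-43 + 64)*(-1)/60 = 3 - 21*(-1)/60 = 3 - 1*(-7/20) = 3 + 7/20 = 67/20 ≈ 3.3500)
(159 - 153)*U = (159 - 153)*(67/20) = 6*(67/20) = 201/10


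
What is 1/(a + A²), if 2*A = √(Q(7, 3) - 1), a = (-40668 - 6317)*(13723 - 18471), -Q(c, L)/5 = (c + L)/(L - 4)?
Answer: 4/892339169 ≈ 4.4826e-9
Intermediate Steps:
Q(c, L) = -5*(L + c)/(-4 + L) (Q(c, L) = -5*(c + L)/(L - 4) = -5*(L + c)/(-4 + L))
a = 223084780 (a = -46985*(-4748) = 223084780)
A = 7/2 (A = √(5*(-1*3 - 1*7)/(-4 + 3) - 1)/2 = √(5*(-3 - 7)/(-1) - 1)/2 = √(5*(-1)*(-10) - 1)/2 = √(50 - 1)/2 = √49/2 = (½)*7 = 7/2 ≈ 3.5000)
1/(a + A²) = 1/(223084780 + (7/2)²) = 1/(223084780 + 49/4) = 1/(892339169/4) = 4/892339169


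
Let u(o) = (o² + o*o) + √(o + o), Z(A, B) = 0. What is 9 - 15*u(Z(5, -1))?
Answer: 9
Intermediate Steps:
u(o) = 2*o² + √2*√o (u(o) = (o² + o²) + √(2*o) = 2*o² + √2*√o)
9 - 15*u(Z(5, -1)) = 9 - 15*(2*0² + √2*√0) = 9 - 15*(2*0 + √2*0) = 9 - 15*(0 + 0) = 9 - 15*0 = 9 + 0 = 9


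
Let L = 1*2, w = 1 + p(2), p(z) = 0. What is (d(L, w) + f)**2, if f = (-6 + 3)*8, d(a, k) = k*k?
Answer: 529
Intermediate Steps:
w = 1 (w = 1 + 0 = 1)
L = 2
d(a, k) = k**2
f = -24 (f = -3*8 = -24)
(d(L, w) + f)**2 = (1**2 - 24)**2 = (1 - 24)**2 = (-23)**2 = 529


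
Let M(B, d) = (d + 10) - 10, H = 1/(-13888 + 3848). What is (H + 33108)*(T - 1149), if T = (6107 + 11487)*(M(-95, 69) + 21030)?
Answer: 123393355262903583/10040 ≈ 1.2290e+13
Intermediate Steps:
H = -1/10040 (H = 1/(-10040) = -1/10040 ≈ -9.9602e-5)
M(B, d) = d (M(B, d) = (10 + d) - 10 = d)
T = 371215806 (T = (6107 + 11487)*(69 + 21030) = 17594*21099 = 371215806)
(H + 33108)*(T - 1149) = (-1/10040 + 33108)*(371215806 - 1149) = (332404319/10040)*371214657 = 123393355262903583/10040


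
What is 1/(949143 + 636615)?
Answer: 1/1585758 ≈ 6.3061e-7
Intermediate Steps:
1/(949143 + 636615) = 1/1585758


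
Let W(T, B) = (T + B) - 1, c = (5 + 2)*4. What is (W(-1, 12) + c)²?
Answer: 1444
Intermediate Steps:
c = 28 (c = 7*4 = 28)
W(T, B) = -1 + B + T (W(T, B) = (B + T) - 1 = -1 + B + T)
(W(-1, 12) + c)² = ((-1 + 12 - 1) + 28)² = (10 + 28)² = 38² = 1444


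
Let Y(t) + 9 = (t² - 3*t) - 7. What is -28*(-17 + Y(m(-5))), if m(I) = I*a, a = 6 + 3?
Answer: -59556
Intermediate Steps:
a = 9
m(I) = 9*I (m(I) = I*9 = 9*I)
Y(t) = -16 + t² - 3*t (Y(t) = -9 + ((t² - 3*t) - 7) = -9 + (-7 + t² - 3*t) = -16 + t² - 3*t)
-28*(-17 + Y(m(-5))) = -28*(-17 + (-16 + (9*(-5))² - 27*(-5))) = -28*(-17 + (-16 + (-45)² - 3*(-45))) = -28*(-17 + (-16 + 2025 + 135)) = -28*(-17 + 2144) = -28*2127 = -59556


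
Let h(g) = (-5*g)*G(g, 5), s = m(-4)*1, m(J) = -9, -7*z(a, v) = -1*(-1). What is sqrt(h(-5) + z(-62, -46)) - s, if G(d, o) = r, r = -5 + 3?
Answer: 9 + 3*I*sqrt(273)/7 ≈ 9.0 + 7.0812*I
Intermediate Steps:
z(a, v) = -1/7 (z(a, v) = -(-1)*(-1)/7 = -1/7*1 = -1/7)
s = -9 (s = -9*1 = -9)
r = -2
G(d, o) = -2
h(g) = 10*g (h(g) = -5*g*(-2) = 10*g)
sqrt(h(-5) + z(-62, -46)) - s = sqrt(10*(-5) - 1/7) - 1*(-9) = sqrt(-50 - 1/7) + 9 = sqrt(-351/7) + 9 = 3*I*sqrt(273)/7 + 9 = 9 + 3*I*sqrt(273)/7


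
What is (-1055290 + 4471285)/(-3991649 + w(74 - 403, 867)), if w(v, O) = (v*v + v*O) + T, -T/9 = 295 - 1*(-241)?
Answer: -683199/834695 ≈ -0.81850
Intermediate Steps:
T = -4824 (T = -9*(295 - 1*(-241)) = -9*(295 + 241) = -9*536 = -4824)
w(v, O) = -4824 + v² + O*v (w(v, O) = (v*v + v*O) - 4824 = (v² + O*v) - 4824 = -4824 + v² + O*v)
(-1055290 + 4471285)/(-3991649 + w(74 - 403, 867)) = (-1055290 + 4471285)/(-3991649 + (-4824 + (74 - 403)² + 867*(74 - 403))) = 3415995/(-3991649 + (-4824 + (-329)² + 867*(-329))) = 3415995/(-3991649 + (-4824 + 108241 - 285243)) = 3415995/(-3991649 - 181826) = 3415995/(-4173475) = 3415995*(-1/4173475) = -683199/834695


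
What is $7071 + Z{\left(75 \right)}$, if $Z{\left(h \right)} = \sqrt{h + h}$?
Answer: $7071 + 5 \sqrt{6} \approx 7083.3$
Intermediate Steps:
$Z{\left(h \right)} = \sqrt{2} \sqrt{h}$ ($Z{\left(h \right)} = \sqrt{2 h} = \sqrt{2} \sqrt{h}$)
$7071 + Z{\left(75 \right)} = 7071 + \sqrt{2} \sqrt{75} = 7071 + \sqrt{2} \cdot 5 \sqrt{3} = 7071 + 5 \sqrt{6}$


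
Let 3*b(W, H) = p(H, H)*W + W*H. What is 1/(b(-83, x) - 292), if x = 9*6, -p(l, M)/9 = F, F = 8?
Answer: 1/206 ≈ 0.0048544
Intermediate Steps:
p(l, M) = -72 (p(l, M) = -9*8 = -72)
x = 54
b(W, H) = -24*W + H*W/3 (b(W, H) = (-72*W + W*H)/3 = (-72*W + H*W)/3 = -24*W + H*W/3)
1/(b(-83, x) - 292) = 1/((⅓)*(-83)*(-72 + 54) - 292) = 1/((⅓)*(-83)*(-18) - 292) = 1/(498 - 292) = 1/206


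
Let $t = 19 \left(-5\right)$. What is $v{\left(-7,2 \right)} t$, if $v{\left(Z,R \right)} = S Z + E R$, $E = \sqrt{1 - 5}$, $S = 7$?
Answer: $4655 - 380 i \approx 4655.0 - 380.0 i$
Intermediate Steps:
$t = -95$
$E = 2 i$ ($E = \sqrt{-4} = 2 i \approx 2.0 i$)
$v{\left(Z,R \right)} = 7 Z + 2 i R$
$v{\left(-7,2 \right)} t = \left(7 \left(-7\right) + 2 i 2\right) \left(-95\right) = \left(-49 + 4 i\right) \left(-95\right) = 4655 - 380 i$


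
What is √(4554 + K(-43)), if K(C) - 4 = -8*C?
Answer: √4902 ≈ 70.014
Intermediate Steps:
K(C) = 4 - 8*C
√(4554 + K(-43)) = √(4554 + (4 - 8*(-43))) = √(4554 + (4 + 344)) = √(4554 + 348) = √4902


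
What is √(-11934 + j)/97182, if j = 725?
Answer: I*√11209/97182 ≈ 0.0010894*I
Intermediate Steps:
√(-11934 + j)/97182 = √(-11934 + 725)/97182 = √(-11209)*(1/97182) = (I*√11209)*(1/97182) = I*√11209/97182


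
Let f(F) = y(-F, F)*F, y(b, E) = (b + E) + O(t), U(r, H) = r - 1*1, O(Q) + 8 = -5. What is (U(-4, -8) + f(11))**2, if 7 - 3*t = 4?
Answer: 21904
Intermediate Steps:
t = 1 (t = 7/3 - 1/3*4 = 7/3 - 4/3 = 1)
O(Q) = -13 (O(Q) = -8 - 5 = -13)
U(r, H) = -1 + r (U(r, H) = r - 1 = -1 + r)
y(b, E) = -13 + E + b (y(b, E) = (b + E) - 13 = (E + b) - 13 = -13 + E + b)
f(F) = -13*F (f(F) = (-13 + F - F)*F = -13*F)
(U(-4, -8) + f(11))**2 = ((-1 - 4) - 13*11)**2 = (-5 - 143)**2 = (-148)**2 = 21904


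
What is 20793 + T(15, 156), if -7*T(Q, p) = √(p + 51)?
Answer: 20793 - 3*√23/7 ≈ 20791.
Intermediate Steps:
T(Q, p) = -√(51 + p)/7 (T(Q, p) = -√(p + 51)/7 = -√(51 + p)/7)
20793 + T(15, 156) = 20793 - √(51 + 156)/7 = 20793 - 3*√23/7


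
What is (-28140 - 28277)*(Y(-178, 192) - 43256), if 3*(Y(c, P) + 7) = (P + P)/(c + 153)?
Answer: 61026438151/25 ≈ 2.4411e+9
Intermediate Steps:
Y(c, P) = -7 + 2*P/(3*(153 + c)) (Y(c, P) = -7 + ((P + P)/(c + 153))/3 = -7 + ((2*P)/(153 + c))/3 = -7 + (2*P/(153 + c))/3 = -7 + 2*P/(3*(153 + c)))
(-28140 - 28277)*(Y(-178, 192) - 43256) = (-28140 - 28277)*((-3213 - 21*(-178) + 2*192)/(3*(153 - 178)) - 43256) = -56417*((1/3)*(-3213 + 3738 + 384)/(-25) - 43256) = -56417*((1/3)*(-1/25)*909 - 43256) = -56417*(-303/25 - 43256) = -56417*(-1081703/25) = 61026438151/25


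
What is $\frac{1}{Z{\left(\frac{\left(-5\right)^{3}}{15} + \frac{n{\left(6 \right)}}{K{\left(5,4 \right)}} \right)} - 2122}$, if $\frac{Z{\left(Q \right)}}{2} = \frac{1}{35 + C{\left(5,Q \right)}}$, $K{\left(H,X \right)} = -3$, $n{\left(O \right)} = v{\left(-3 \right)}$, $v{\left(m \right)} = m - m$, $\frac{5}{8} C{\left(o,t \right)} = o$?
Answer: $- \frac{43}{91244} \approx -0.00047126$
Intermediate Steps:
$C{\left(o,t \right)} = \frac{8 o}{5}$
$v{\left(m \right)} = 0$
$n{\left(O \right)} = 0$
$Z{\left(Q \right)} = \frac{2}{43}$ ($Z{\left(Q \right)} = \frac{2}{35 + \frac{8}{5} \cdot 5} = \frac{2}{35 + 8} = \frac{2}{43}$)
$\frac{1}{Z{\left(\frac{\left(-5\right)^{3}}{15} + \frac{n{\left(6 \right)}}{K{\left(5,4 \right)}} \right)} - 2122} = \frac{1}{\frac{2}{43} - 2122} = \frac{1}{- \frac{91244}{43}} = - \frac{43}{91244}$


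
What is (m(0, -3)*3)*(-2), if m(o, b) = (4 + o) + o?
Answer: -24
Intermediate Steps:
m(o, b) = 4 + 2*o
(m(0, -3)*3)*(-2) = ((4 + 2*0)*3)*(-2) = ((4 + 0)*3)*(-2) = (4*3)*(-2) = 12*(-2) = -24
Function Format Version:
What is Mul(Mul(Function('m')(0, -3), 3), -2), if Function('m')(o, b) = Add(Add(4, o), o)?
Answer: -24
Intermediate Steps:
Function('m')(o, b) = Add(4, Mul(2, o))
Mul(Mul(Function('m')(0, -3), 3), -2) = Mul(Mul(Add(4, Mul(2, 0)), 3), -2) = Mul(Mul(Add(4, 0), 3), -2) = Mul(Mul(4, 3), -2) = Mul(12, -2) = -24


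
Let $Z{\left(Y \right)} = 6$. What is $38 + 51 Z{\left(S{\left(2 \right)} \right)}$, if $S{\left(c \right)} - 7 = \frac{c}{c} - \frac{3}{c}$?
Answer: $344$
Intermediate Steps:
$S{\left(c \right)} = 8 - \frac{3}{c}$ ($S{\left(c \right)} = 7 - \left(\frac{3}{c} - \frac{c}{c}\right) = 7 + \left(1 - \frac{3}{c}\right) = 8 - \frac{3}{c}$)
$38 + 51 Z{\left(S{\left(2 \right)} \right)} = 38 + 51 \cdot 6 = 38 + 306 = 344$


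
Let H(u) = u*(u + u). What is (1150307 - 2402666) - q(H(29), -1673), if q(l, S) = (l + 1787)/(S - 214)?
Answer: -2363197964/1887 ≈ -1.2524e+6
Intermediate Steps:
H(u) = 2*u**2 (H(u) = u*(2*u) = 2*u**2)
q(l, S) = (1787 + l)/(-214 + S)
(1150307 - 2402666) - q(H(29), -1673) = (1150307 - 2402666) - (1787 + 2*29**2)/(-214 - 1673) = -1252359 - (1787 + 2*841)/(-1887) = -1252359 - (-1)*(1787 + 1682)/1887 = -1252359 - (-1)*3469/1887 = -1252359 - 1*(-3469/1887) = -1252359 + 3469/1887 = -2363197964/1887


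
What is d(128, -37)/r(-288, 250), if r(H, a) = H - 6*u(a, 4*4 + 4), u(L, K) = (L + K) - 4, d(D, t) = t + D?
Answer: -91/1884 ≈ -0.048301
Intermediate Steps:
d(D, t) = D + t
u(L, K) = -4 + K + L (u(L, K) = (K + L) - 4 = -4 + K + L)
r(H, a) = -96 + H - 6*a (r(H, a) = H - 6*(-4 + (4*4 + 4) + a) = H - 6*(-4 + (16 + 4) + a) = H - 6*(-4 + 20 + a) = H - 6*(16 + a) = H + (-96 - 6*a) = -96 + H - 6*a)
d(128, -37)/r(-288, 250) = (128 - 37)/(-96 - 288 - 6*250) = 91/(-96 - 288 - 1500) = 91/(-1884) = 91*(-1/1884) = -91/1884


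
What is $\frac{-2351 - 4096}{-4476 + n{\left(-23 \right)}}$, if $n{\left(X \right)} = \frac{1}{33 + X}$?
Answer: $\frac{64470}{44759} \approx 1.4404$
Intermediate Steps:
$\frac{-2351 - 4096}{-4476 + n{\left(-23 \right)}} = \frac{-2351 - 4096}{-4476 + \frac{1}{33 - 23}} = - \frac{6447}{-4476 + \frac{1}{10}} = - \frac{6447}{- \frac{44759}{10}} = \left(-6447\right) \left(- \frac{10}{44759}\right) = \frac{64470}{44759}$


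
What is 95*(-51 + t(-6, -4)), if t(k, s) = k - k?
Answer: -4845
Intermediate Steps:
t(k, s) = 0
95*(-51 + t(-6, -4)) = 95*(-51 + 0) = 95*(-51) = -4845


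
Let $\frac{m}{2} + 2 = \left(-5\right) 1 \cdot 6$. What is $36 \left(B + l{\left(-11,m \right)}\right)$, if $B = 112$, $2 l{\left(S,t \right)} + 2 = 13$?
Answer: $4230$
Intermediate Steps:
$m = -64$ ($m = -4 + 2 \left(-5\right) 1 \cdot 6 = -4 + 2 \left(\left(-5\right) 6\right) = -4 + 2 \left(-30\right) = -4 - 60 = -64$)
$l{\left(S,t \right)} = \frac{11}{2}$ ($l{\left(S,t \right)} = -1 + \frac{1}{2} \cdot 13 = -1 + \frac{13}{2} = \frac{11}{2}$)
$36 \left(B + l{\left(-11,m \right)}\right) = 36 \left(112 + \frac{11}{2}\right) = 36 \cdot \frac{235}{2} = 4230$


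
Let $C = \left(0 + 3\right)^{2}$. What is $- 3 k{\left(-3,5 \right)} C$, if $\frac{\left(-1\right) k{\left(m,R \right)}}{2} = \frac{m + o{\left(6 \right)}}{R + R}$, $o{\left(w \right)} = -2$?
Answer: $-27$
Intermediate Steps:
$C = 9$ ($C = 3^{2} = 9$)
$k{\left(m,R \right)} = - \frac{-2 + m}{R}$ ($k{\left(m,R \right)} = - 2 \frac{m - 2}{R + R} = - 2 \frac{-2 + m}{2 R} = - \frac{-2 + m}{R}$)
$- 3 k{\left(-3,5 \right)} C = - 3 \frac{2 - -3}{5} \cdot 9 = - 3 \frac{2 + 3}{5} \cdot 9 = - 3 \cdot \frac{1}{5} \cdot 5 \cdot 9 = \left(-3\right) 1 \cdot 9 = \left(-3\right) 9 = -27$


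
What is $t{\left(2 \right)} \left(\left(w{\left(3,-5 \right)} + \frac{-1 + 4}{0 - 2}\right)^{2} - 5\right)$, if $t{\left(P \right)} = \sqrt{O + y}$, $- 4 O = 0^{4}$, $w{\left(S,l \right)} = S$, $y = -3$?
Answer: $- \frac{11 i \sqrt{3}}{4} \approx - 4.7631 i$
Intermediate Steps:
$O = 0$ ($O = - \frac{0^{4}}{4} = \left(- \frac{1}{4}\right) 0 = 0$)
$t{\left(P \right)} = i \sqrt{3}$ ($t{\left(P \right)} = \sqrt{0 - 3} = \sqrt{-3} = i \sqrt{3}$)
$t{\left(2 \right)} \left(\left(w{\left(3,-5 \right)} + \frac{-1 + 4}{0 - 2}\right)^{2} - 5\right) = i \sqrt{3} \left(\left(3 + \frac{-1 + 4}{0 - 2}\right)^{2} - 5\right) = i \sqrt{3} \left(\left(3 + \frac{3}{-2}\right)^{2} - 5\right) = i \sqrt{3} \left(\left(3 + 3 \left(- \frac{1}{2}\right)\right)^{2} - 5\right) = i \sqrt{3} \left(\left(3 - \frac{3}{2}\right)^{2} - 5\right) = i \sqrt{3} \left(\left(\frac{3}{2}\right)^{2} - 5\right) = i \sqrt{3} \left(\frac{9}{4} - 5\right) = i \sqrt{3} \left(- \frac{11}{4}\right) = - \frac{11 i \sqrt{3}}{4}$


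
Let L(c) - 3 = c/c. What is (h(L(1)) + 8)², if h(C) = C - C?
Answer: 64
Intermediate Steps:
L(c) = 4 (L(c) = 3 + c/c = 3 + 1 = 4)
h(C) = 0
(h(L(1)) + 8)² = (0 + 8)² = 8² = 64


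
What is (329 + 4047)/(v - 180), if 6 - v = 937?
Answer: -4376/1111 ≈ -3.9388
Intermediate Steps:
v = -931 (v = 6 - 1*937 = 6 - 937 = -931)
(329 + 4047)/(v - 180) = (329 + 4047)/(-931 - 180) = 4376/(-1111) = 4376*(-1/1111) = -4376/1111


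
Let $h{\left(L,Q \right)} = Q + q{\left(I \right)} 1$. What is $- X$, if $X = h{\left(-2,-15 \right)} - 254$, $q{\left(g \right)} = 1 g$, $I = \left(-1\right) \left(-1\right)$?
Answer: $268$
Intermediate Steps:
$I = 1$
$q{\left(g \right)} = g$
$h{\left(L,Q \right)} = 1 + Q$ ($h{\left(L,Q \right)} = Q + 1 \cdot 1 = Q + 1 = 1 + Q$)
$X = -268$ ($X = \left(1 - 15\right) - 254 = -14 - 254 = -268$)
$- X = \left(-1\right) \left(-268\right) = 268$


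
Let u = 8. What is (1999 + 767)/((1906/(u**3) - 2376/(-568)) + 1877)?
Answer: 50274816/34260047 ≈ 1.4674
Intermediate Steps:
(1999 + 767)/((1906/(u**3) - 2376/(-568)) + 1877) = (1999 + 767)/((1906/(8**3) - 2376/(-568)) + 1877) = 2766/((1906/512 - 2376*(-1/568)) + 1877) = 2766/((1906*(1/512) + 297/71) + 1877) = 2766/((953/256 + 297/71) + 1877) = 2766/(143695/18176 + 1877) = 2766/(34260047/18176) = 2766*(18176/34260047) = 50274816/34260047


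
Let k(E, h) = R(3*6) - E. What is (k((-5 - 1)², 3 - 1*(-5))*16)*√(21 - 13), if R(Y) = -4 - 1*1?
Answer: -1312*√2 ≈ -1855.4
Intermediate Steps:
R(Y) = -5 (R(Y) = -4 - 1 = -5)
k(E, h) = -5 - E
(k((-5 - 1)², 3 - 1*(-5))*16)*√(21 - 13) = ((-5 - (-5 - 1)²)*16)*√(21 - 13) = ((-5 - 1*(-6)²)*16)*√8 = ((-5 - 1*36)*16)*(2*√2) = ((-5 - 36)*16)*(2*√2) = (-41*16)*(2*√2) = -1312*√2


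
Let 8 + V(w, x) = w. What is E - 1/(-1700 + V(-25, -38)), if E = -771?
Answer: -1336142/1733 ≈ -771.00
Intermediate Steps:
V(w, x) = -8 + w
E - 1/(-1700 + V(-25, -38)) = -771 - 1/(-1700 + (-8 - 25)) = -771 - 1/(-1700 - 33) = -771 - 1/(-1733) = -771 - 1*(-1/1733) = -771 + 1/1733 = -1336142/1733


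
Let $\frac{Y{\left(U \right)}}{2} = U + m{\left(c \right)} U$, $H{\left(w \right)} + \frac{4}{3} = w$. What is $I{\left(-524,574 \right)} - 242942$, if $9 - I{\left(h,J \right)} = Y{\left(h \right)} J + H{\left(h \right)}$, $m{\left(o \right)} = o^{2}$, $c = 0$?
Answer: $\frac{1077433}{3} \approx 3.5914 \cdot 10^{5}$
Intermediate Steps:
$H{\left(w \right)} = - \frac{4}{3} + w$
$Y{\left(U \right)} = 2 U$ ($Y{\left(U \right)} = 2 \left(U + 0^{2} U\right) = 2 \left(U + 0 U\right) = 2 \left(U + 0\right) = 2 U$)
$I{\left(h,J \right)} = \frac{31}{3} - h - 2 J h$ ($I{\left(h,J \right)} = 9 - \left(2 h J + \left(- \frac{4}{3} + h\right)\right) = 9 - \left(2 J h + \left(- \frac{4}{3} + h\right)\right) = 9 - \left(- \frac{4}{3} + h + 2 J h\right) = \frac{31}{3} - h - 2 J h$)
$I{\left(-524,574 \right)} - 242942 = \left(\frac{31}{3} - -524 - 1148 \left(-524\right)\right) - 242942 = \left(\frac{31}{3} + 524 + 601552\right) - 242942 = \frac{1806259}{3} - 242942 = \frac{1077433}{3}$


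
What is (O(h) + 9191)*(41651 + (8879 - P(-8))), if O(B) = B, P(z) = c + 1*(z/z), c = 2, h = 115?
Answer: 470204262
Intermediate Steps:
P(z) = 3 (P(z) = 2 + 1*(z/z) = 2 + 1*1 = 2 + 1 = 3)
(O(h) + 9191)*(41651 + (8879 - P(-8))) = (115 + 9191)*(41651 + (8879 - 1*3)) = 9306*(41651 + (8879 - 3)) = 9306*(41651 + 8876) = 9306*50527 = 470204262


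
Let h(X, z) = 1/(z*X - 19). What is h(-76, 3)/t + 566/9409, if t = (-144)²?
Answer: 2898924863/48190940928 ≈ 0.060155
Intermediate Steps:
h(X, z) = 1/(-19 + X*z) (h(X, z) = 1/(X*z - 19) = 1/(-19 + X*z))
t = 20736
h(-76, 3)/t + 566/9409 = 1/(-19 - 76*3*20736) + 566/9409 = (1/20736)/(-19 - 228) + 566*(1/9409) = (1/20736)/(-247) + 566/9409 = -1/247*1/20736 + 566/9409 = -1/5121792 + 566/9409 = 2898924863/48190940928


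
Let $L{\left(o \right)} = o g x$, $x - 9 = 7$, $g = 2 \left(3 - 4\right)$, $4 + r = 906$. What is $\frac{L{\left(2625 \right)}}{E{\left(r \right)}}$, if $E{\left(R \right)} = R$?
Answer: $- \frac{42000}{451} \approx -93.126$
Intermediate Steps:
$r = 902$ ($r = -4 + 906 = 902$)
$g = -2$ ($g = 2 \left(-1\right) = -2$)
$x = 16$ ($x = 9 + 7 = 16$)
$L{\left(o \right)} = - 32 o$ ($L{\left(o \right)} = o \left(-2\right) 16 = - 2 o 16 = - 32 o$)
$\frac{L{\left(2625 \right)}}{E{\left(r \right)}} = \frac{\left(-32\right) 2625}{902} = \left(-84000\right) \frac{1}{902} = - \frac{42000}{451}$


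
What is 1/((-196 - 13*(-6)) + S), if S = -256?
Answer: -1/374 ≈ -0.0026738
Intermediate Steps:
1/((-196 - 13*(-6)) + S) = 1/((-196 - 13*(-6)) - 256) = 1/((-196 + 78) - 256) = 1/(-118 - 256) = 1/(-374) = -1/374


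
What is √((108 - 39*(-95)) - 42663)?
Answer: 5*I*√1554 ≈ 197.1*I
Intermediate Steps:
√((108 - 39*(-95)) - 42663) = √((108 + 3705) - 42663) = √(3813 - 42663) = √(-38850) = 5*I*√1554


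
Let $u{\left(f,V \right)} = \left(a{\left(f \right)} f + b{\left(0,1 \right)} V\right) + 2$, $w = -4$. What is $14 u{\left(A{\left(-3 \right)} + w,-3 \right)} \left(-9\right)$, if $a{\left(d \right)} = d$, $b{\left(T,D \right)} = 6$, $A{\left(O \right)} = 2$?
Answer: $1512$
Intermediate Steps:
$u{\left(f,V \right)} = 2 + f^{2} + 6 V$ ($u{\left(f,V \right)} = \left(f f + 6 V\right) + 2 = \left(f^{2} + 6 V\right) + 2 = 2 + f^{2} + 6 V$)
$14 u{\left(A{\left(-3 \right)} + w,-3 \right)} \left(-9\right) = 14 \left(2 + \left(2 - 4\right)^{2} + 6 \left(-3\right)\right) \left(-9\right) = 14 \left(2 + \left(-2\right)^{2} - 18\right) \left(-9\right) = 14 \left(2 + 4 - 18\right) \left(-9\right) = 14 \left(-12\right) \left(-9\right) = \left(-168\right) \left(-9\right) = 1512$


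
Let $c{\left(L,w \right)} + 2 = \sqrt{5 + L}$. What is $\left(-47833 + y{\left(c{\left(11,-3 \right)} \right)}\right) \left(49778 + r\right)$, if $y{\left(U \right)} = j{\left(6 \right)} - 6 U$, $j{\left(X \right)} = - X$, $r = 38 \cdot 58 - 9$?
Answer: $-2486960023$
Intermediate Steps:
$r = 2195$ ($r = 2204 - 9 = 2195$)
$c{\left(L,w \right)} = -2 + \sqrt{5 + L}$
$y{\left(U \right)} = -6 - 6 U$ ($y{\left(U \right)} = \left(-1\right) 6 - 6 U = -6 - 6 U$)
$\left(-47833 + y{\left(c{\left(11,-3 \right)} \right)}\right) \left(49778 + r\right) = \left(-47833 - \left(6 + 6 \left(-2 + \sqrt{5 + 11}\right)\right)\right) \left(49778 + 2195\right) = \left(-47833 - \left(6 + 6 \left(-2 + \sqrt{16}\right)\right)\right) 51973 = \left(-47833 - \left(6 + 6 \left(-2 + 4\right)\right)\right) 51973 = \left(-47833 - 18\right) 51973 = \left(-47851\right) 51973 = -2486960023$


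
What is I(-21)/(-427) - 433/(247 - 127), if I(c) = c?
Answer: -26053/7320 ≈ -3.5592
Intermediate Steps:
I(-21)/(-427) - 433/(247 - 127) = -21/(-427) - 433/(247 - 127) = -21*(-1/427) - 433/120 = 3/61 - 433*1/120 = 3/61 - 433/120 = -26053/7320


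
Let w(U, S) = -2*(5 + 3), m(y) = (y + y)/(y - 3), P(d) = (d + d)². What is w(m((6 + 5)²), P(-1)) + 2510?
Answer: 2494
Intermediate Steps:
P(d) = 4*d² (P(d) = (2*d)² = 4*d²)
m(y) = 2*y/(-3 + y) (m(y) = (2*y)/(-3 + y) = 2*y/(-3 + y))
w(U, S) = -16 (w(U, S) = -2*8 = -16)
w(m((6 + 5)²), P(-1)) + 2510 = -16 + 2510 = 2494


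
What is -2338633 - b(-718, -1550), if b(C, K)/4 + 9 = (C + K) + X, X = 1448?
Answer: -2335317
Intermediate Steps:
b(C, K) = 5756 + 4*C + 4*K (b(C, K) = -36 + 4*((C + K) + 1448) = -36 + 4*(1448 + C + K) = -36 + (5792 + 4*C + 4*K) = 5756 + 4*C + 4*K)
-2338633 - b(-718, -1550) = -2338633 - (5756 + 4*(-718) + 4*(-1550)) = -2338633 - (5756 - 2872 - 6200) = -2338633 - 1*(-3316) = -2338633 + 3316 = -2335317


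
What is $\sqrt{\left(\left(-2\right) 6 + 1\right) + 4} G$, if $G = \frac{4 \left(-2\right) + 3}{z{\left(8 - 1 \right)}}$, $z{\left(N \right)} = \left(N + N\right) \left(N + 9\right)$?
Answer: $- \frac{5 i \sqrt{7}}{224} \approx - 0.059057 i$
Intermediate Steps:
$z{\left(N \right)} = 2 N \left(9 + N\right)$
$G = - \frac{5}{224}$ ($G = \frac{4 \left(-2\right) + 3}{2 \left(8 - 1\right) \left(9 + \left(8 - 1\right)\right)} = \frac{-8 + 3}{2 \cdot 7 \left(9 + 7\right)} = - \frac{5}{2 \cdot 7 \cdot 16} = - \frac{5}{224} \approx -0.022321$)
$\sqrt{\left(\left(-2\right) 6 + 1\right) + 4} G = \sqrt{\left(\left(-2\right) 6 + 1\right) + 4} \left(- \frac{5}{224}\right) = \sqrt{\left(-12 + 1\right) + 4} \left(- \frac{5}{224}\right) = \sqrt{-11 + 4} \left(- \frac{5}{224}\right) = \sqrt{-7} \left(- \frac{5}{224}\right) = i \sqrt{7} \left(- \frac{5}{224}\right) = - \frac{5 i \sqrt{7}}{224}$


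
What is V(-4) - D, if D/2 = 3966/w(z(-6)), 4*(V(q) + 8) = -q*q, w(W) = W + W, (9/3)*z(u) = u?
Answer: 1971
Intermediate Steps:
z(u) = u/3
w(W) = 2*W
V(q) = -8 - q²/4 (V(q) = -8 + (-q*q)/4 = -8 + (-q²)/4 = -8 - q²/4)
D = -1983 (D = 2*(3966/((2*((⅓)*(-6))))) = 2*(3966/((2*(-2)))) = 2*(3966/(-4)) = 2*(3966*(-¼)) = 2*(-1983/2) = -1983)
V(-4) - D = (-8 - ¼*(-4)²) - 1*(-1983) = (-8 - ¼*16) + 1983 = (-8 - 4) + 1983 = -12 + 1983 = 1971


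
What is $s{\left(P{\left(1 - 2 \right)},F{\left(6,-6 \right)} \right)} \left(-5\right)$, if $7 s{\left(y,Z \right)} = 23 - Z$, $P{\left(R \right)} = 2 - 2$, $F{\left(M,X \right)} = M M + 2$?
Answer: $\frac{75}{7} \approx 10.714$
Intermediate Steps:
$F{\left(M,X \right)} = 2 + M^{2}$ ($F{\left(M,X \right)} = M^{2} + 2 = 2 + M^{2}$)
$P{\left(R \right)} = 0$
$s{\left(y,Z \right)} = \frac{23}{7} - \frac{Z}{7}$ ($s{\left(y,Z \right)} = \frac{23 - Z}{7} = \frac{23}{7} - \frac{Z}{7}$)
$s{\left(P{\left(1 - 2 \right)},F{\left(6,-6 \right)} \right)} \left(-5\right) = \left(\frac{23}{7} - \frac{2 + 6^{2}}{7}\right) \left(-5\right) = \left(\frac{23}{7} - \frac{2 + 36}{7}\right) \left(-5\right) = \left(\frac{23}{7} - \frac{38}{7}\right) \left(-5\right) = \left(- \frac{15}{7}\right) \left(-5\right) = \frac{75}{7}$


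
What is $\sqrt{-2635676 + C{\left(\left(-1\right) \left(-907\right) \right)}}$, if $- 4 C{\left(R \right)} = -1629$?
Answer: $\frac{5 i \sqrt{421643}}{2} \approx 1623.4 i$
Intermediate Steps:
$C{\left(R \right)} = \frac{1629}{4}$ ($C{\left(R \right)} = \left(- \frac{1}{4}\right) \left(-1629\right) = \frac{1629}{4}$)
$\sqrt{-2635676 + C{\left(\left(-1\right) \left(-907\right) \right)}} = \sqrt{-2635676 + \frac{1629}{4}} = \sqrt{- \frac{10541075}{4}} = \frac{5 i \sqrt{421643}}{2}$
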